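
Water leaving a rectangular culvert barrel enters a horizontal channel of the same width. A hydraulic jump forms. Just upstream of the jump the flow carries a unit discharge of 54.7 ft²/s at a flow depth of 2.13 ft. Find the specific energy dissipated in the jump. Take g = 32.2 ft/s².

ΔE = 3.37 ft

V₁ = q/y₁ = 54.7/2.13 = 25.7 ft/s. Fr₁ = V₁/√(g·y₁) = 25.7/√(32.2×2.13) = 3.10.
Bélanger equation: y₂/y₁ = ½[√(1 + 8Fr₁²) − 1] = ½[√77.93 − 1] = 3.91.
y₂ = 3.91 × 2.13 = 8.34 ft.
V₂ = q/y₂ = 54.7/8.34 = 6.56 ft/s. E₁ = y₁ + V₁²/2g = 12.4 ft; E₂ = y₂ + V₂²/2g = 9.00 ft. ΔE = E₁ − E₂ = 3.37 ft.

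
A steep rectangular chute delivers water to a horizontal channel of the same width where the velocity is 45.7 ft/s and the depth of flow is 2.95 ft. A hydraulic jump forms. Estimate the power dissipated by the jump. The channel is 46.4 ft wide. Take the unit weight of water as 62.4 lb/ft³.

Fr₁ = V₁/√(g·y₁) = 45.7/√(32.2×2.95) = 4.69.
Conjugate-depth relation: y₂/y₁ = ½[√(1 + 8Fr₁²) − 1] = ½[√176.9 − 1] = 6.15.
y₂ = 6.15 × 2.95 = 18.1 ft.
q = V₁·y₁ = 45.7 × 2.95 = 135 ft²/s. V₂ = q/y₂ = 135/18.1 = 7.43 ft/s. E₁ = y₁ + V₁²/2g = 35.4 ft; E₂ = y₂ + V₂²/2g = 19.0 ft. ΔE = E₁ − E₂ = 16.4 ft.
Q = q·b = 135 × 46.4 = 6255 cfs. P = γ·Q·ΔE/550 = 62.4 × 6255 × 16.4 / 550 = 11625 hp.

P = 11625 hp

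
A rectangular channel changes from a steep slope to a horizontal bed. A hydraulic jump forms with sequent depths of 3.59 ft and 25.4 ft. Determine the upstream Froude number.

For a rectangular channel the momentum equation gives q² = ½·g·y₁·y₂·(y₁ + y₂) = ½×32.2×3.59×25.4×29.0 = 42560.
q = √42560 = 206 ft²/s.
V₁ = q/y₁ = 57.5 ft/s; Fr₁ = V₁/√(g·y₁) = 5.34.

Fr₁ = 5.34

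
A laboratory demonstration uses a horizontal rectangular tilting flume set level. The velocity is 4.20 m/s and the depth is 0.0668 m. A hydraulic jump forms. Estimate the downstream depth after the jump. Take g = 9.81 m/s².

Fr₁ = V₁/√(g·y₁) = 4.20/√(9.81×0.0668) = 5.19.
From the momentum equation for a rectangular channel, y₂/y₁ = ½[√(1 + 8Fr₁²) − 1] = ½[√216.3 − 1] = 6.85.
y₂ = 6.85 × 0.0668 = 0.458 m.

y₂ = 0.458 m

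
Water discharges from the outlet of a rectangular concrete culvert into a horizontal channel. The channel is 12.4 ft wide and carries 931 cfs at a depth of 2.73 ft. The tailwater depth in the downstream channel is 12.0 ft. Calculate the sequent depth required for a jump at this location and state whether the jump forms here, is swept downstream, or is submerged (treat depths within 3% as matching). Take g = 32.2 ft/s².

q = Q/b = 931/12.4 = 75.1 ft²/s; V₁ = q/y₁ = 27.5 ft/s. Fr₁ = V₁/√(g·y₁) = 2.93.
Sequent-depth ratio: y₂/y₁ = ½[√(1 + 8Fr₁²) − 1] = ½[√69.83 − 1] = 3.68.
y₂ = 3.68 × 2.73 = 10.0 ft.
Tailwater y_tw = 12.0 ft: y_tw > y₂, so the jump is submerged.

y₂ = 10.0 ft; the jump is submerged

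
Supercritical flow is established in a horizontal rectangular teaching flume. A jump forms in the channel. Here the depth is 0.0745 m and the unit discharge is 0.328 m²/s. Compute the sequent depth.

y₂ = 0.507 m

V₁ = q/y₁ = 0.328/0.0745 = 4.40 m/s. Fr₁ = V₁/√(g·y₁) = 4.40/√(9.81×0.0745) = 5.15.
Bélanger equation: y₂/y₁ = ½[√(1 + 8Fr₁²) − 1] = ½[√213.2 − 1] = 6.80.
y₂ = 6.80 × 0.0745 = 0.507 m.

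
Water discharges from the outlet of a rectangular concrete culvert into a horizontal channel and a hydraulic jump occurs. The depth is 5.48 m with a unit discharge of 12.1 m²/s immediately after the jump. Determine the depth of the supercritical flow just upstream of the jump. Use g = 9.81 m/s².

V₂ = q/y₂ = 12.1/5.48 = 2.21 m/s; Fr₂ = V₂/√(g·y₂) = 0.301.
Since the conjugate-depth ratio holds either way, y₁/y₂ = ½[√(1 + 8Fr₂²) − 1] = ½[√1.726 − 1] = 0.157.
y₁ = 0.157 × 5.48 = 0.859 m.

y₁ = 0.859 m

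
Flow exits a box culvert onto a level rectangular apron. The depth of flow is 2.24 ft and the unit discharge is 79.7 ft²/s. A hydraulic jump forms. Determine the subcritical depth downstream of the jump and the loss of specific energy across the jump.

y₂ = 12.2 ft; ΔE = 9.04 ft

V₁ = q/y₁ = 79.7/2.24 = 35.6 ft/s. Fr₁ = V₁/√(g·y₁) = 35.6/√(32.2×2.24) = 4.19.
From the momentum equation for a rectangular channel, y₂/y₁ = ½[√(1 + 8Fr₁²) − 1] = ½[√141.4 − 1] = 5.45.
y₂ = 5.45 × 2.24 = 12.2 ft.
V₂ = q/y₂ = 79.7/12.2 = 6.53 ft/s. E₁ = y₁ + V₁²/2g = 21.9 ft; E₂ = y₂ + V₂²/2g = 12.9 ft. ΔE = E₁ − E₂ = 9.04 ft.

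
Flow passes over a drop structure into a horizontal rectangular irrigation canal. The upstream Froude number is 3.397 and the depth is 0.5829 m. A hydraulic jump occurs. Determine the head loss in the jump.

Fr₁ = 3.397 (given).
Conjugate-depth relation: y₂/y₁ = ½[√(1 + 8Fr₁²) − 1] = ½[√93.317 − 1] = 4.330.
y₂ = 4.330 × 0.5829 = 2.524 m.
Head loss: ΔE = (y₂ − y₁)³/(4y₁y₂) = (2.524 − 0.5829)³/(4×0.5829×2.524) = 7.314/5.885 = 1.243 m.

ΔE = 1.243 m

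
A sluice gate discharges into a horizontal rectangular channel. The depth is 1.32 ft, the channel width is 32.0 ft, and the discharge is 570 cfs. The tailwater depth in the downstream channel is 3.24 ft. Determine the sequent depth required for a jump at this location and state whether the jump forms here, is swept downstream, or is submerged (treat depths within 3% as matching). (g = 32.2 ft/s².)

y₂ = 3.26 ft; the jump forms here

q = Q/b = 570/32.0 = 17.8 ft²/s; V₁ = q/y₁ = 13.5 ft/s. Fr₁ = V₁/√(g·y₁) = 2.07.
By Bélanger, y₂/y₁ = ½[√(1 + 8Fr₁²) − 1] = ½[√35.27 − 1] = 2.47.
y₂ = 2.47 × 1.32 = 3.26 ft.
Tailwater y_tw = 3.24 ft: y_tw ≈ y₂, so the jump forms here.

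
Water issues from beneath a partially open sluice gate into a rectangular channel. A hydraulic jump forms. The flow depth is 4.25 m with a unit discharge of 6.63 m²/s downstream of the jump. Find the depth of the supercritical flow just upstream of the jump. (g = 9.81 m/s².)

y₁ = 0.449 m

V₂ = q/y₂ = 6.63/4.25 = 1.56 m/s; Fr₂ = V₂/√(g·y₂) = 0.242.
From the momentum equation (using Fr₂), y₁/y₂ = ½[√(1 + 8Fr₂²) − 1] = ½[√1.467 − 1] = 0.106.
y₁ = 0.106 × 4.25 = 0.449 m.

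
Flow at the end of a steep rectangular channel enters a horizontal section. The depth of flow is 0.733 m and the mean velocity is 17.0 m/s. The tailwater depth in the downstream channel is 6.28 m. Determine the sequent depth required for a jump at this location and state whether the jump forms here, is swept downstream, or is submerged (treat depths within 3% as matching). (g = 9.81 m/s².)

y₂ = 6.22 m; the jump forms here

Fr₁ = V₁/√(g·y₁) = 17.0/√(9.81×0.733) = 6.34.
Sequent-depth ratio: y₂/y₁ = ½[√(1 + 8Fr₁²) − 1] = ½[√322.5 − 1] = 8.48.
y₂ = 8.48 × 0.733 = 6.22 m.
Tailwater y_tw = 6.28 m: y_tw ≈ y₂, so the jump forms here.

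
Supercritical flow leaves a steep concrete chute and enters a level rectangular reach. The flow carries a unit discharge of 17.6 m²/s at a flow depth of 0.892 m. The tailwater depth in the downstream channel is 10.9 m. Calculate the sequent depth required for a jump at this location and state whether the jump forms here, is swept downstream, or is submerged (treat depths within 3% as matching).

V₁ = q/y₁ = 17.6/0.892 = 19.7 m/s. Fr₁ = V₁/√(g·y₁) = 19.7/√(9.81×0.892) = 6.67.
Conjugate-depth relation: y₂/y₁ = ½[√(1 + 8Fr₁²) − 1] = ½[√356.9 − 1] = 8.95.
y₂ = 8.95 × 0.892 = 7.98 m.
Tailwater y_tw = 10.9 m: y_tw > y₂, so the jump is submerged.

y₂ = 7.98 m; the jump is submerged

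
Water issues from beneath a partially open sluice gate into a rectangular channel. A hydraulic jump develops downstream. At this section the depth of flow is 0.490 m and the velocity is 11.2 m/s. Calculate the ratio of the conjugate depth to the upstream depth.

Fr₁ = V₁/√(g·y₁) = 11.2/√(9.81×0.490) = 5.11.
Bélanger equation: y₂/y₁ = ½[√(1 + 8Fr₁²) − 1] = ½[√209.8 − 1] = 6.74.

y₂/y₁ = 6.74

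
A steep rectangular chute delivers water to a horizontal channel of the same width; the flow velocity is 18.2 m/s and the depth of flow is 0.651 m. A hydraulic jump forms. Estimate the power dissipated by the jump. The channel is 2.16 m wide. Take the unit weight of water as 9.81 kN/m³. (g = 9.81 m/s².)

Fr₁ = V₁/√(g·y₁) = 18.2/√(9.81×0.651) = 7.20.
Conjugate-depth relation: y₂/y₁ = ½[√(1 + 8Fr₁²) − 1] = ½[√415.9 − 1] = 9.70.
y₂ = 9.70 × 0.651 = 6.31 m.
q = V₁·y₁ = 18.2 × 0.651 = 11.8 m²/s. V₂ = q/y₂ = 11.8/6.31 = 1.88 m/s. E₁ = y₁ + V₁²/2g = 17.5 m; E₂ = y₂ + V₂²/2g = 6.49 m. ΔE = E₁ − E₂ = 11.0 m.
Q = q·b = 11.8 × 2.16 = 25.6 m³/s. P = γ·Q·ΔE = 9.81 × 25.6 × 11.0 = 2772 kW.

P = 2772 kW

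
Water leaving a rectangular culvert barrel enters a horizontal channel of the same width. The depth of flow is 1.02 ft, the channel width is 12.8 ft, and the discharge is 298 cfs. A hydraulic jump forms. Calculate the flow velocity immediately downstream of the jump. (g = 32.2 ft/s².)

V₂ = 4.43 ft/s

q = Q/b = 298/12.8 = 23.3 ft²/s; V₁ = q/y₁ = 22.8 ft/s. Fr₁ = V₁/√(g·y₁) = 3.98.
Conjugate-depth relation: y₂/y₁ = ½[√(1 + 8Fr₁²) − 1] = ½[√127.9 − 1] = 5.15.
y₂ = 5.15 × 1.02 = 5.26 ft.
V₂ = q/y₂ = 23.3/5.26 = 4.43 ft/s.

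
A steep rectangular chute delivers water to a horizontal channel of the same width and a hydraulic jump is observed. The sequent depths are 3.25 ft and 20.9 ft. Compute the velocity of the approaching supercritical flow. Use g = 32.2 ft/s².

For a rectangular channel the momentum equation gives q² = ½·g·y₁·y₂·(y₁ + y₂) = ½×32.2×3.25×20.9×24.1 = 26410.
q = √26410 = 163 ft²/s.
V₁ = q/y₁ = 163/3.25 = 50.0 ft/s.

V₁ = 50.0 ft/s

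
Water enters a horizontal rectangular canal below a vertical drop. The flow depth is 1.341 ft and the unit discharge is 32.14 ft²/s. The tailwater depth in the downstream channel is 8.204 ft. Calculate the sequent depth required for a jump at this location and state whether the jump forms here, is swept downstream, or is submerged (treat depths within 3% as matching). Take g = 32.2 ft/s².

V₁ = q/y₁ = 32.14/1.341 = 23.97 ft/s. Fr₁ = V₁/√(g·y₁) = 23.97/√(32.2×1.341) = 3.647.
From the momentum equation for a rectangular channel, y₂/y₁ = ½[√(1 + 8Fr₁²) − 1] = ½[√107.42 − 1] = 4.682.
y₂ = 4.682 × 1.341 = 6.279 ft.
Tailwater y_tw = 8.204 ft: y_tw > y₂, so the jump is submerged.

y₂ = 6.279 ft; the jump is submerged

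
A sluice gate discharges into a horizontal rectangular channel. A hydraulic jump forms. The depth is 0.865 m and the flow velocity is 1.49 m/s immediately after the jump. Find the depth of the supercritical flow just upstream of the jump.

Fr₂ = V₂/√(g·y₂) = 1.49/√(9.81×0.865) = 0.511.
Since the conjugate-depth ratio holds either way, y₁/y₂ = ½[√(1 + 8Fr₂²) − 1] = ½[√3.093 − 1] = 0.379.
y₁ = 0.379 × 0.865 = 0.328 m.

y₁ = 0.328 m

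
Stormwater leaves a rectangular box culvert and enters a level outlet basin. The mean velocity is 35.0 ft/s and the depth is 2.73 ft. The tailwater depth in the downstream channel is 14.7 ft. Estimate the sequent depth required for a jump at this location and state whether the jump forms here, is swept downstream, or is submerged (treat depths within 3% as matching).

Fr₁ = V₁/√(g·y₁) = 35.0/√(32.2×2.73) = 3.73.
By Bélanger, y₂/y₁ = ½[√(1 + 8Fr₁²) − 1] = ½[√112.5 − 1] = 4.80.
y₂ = 4.80 × 2.73 = 13.1 ft.
Tailwater y_tw = 14.7 ft: y_tw > y₂, so the jump is submerged.

y₂ = 13.1 ft; the jump is submerged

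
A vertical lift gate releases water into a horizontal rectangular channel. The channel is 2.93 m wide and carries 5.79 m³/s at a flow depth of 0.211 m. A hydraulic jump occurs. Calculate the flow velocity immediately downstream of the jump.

q = Q/b = 5.79/2.93 = 1.98 m²/s; V₁ = q/y₁ = 9.37 m/s. Fr₁ = V₁/√(g·y₁) = 6.51.
Bélanger equation: y₂/y₁ = ½[√(1 + 8Fr₁²) − 1] = ½[√340.0 − 1] = 8.72.
y₂ = 8.72 × 0.211 = 1.84 m.
V₂ = q/y₂ = 1.98/1.84 = 1.07 m/s.

V₂ = 1.07 m/s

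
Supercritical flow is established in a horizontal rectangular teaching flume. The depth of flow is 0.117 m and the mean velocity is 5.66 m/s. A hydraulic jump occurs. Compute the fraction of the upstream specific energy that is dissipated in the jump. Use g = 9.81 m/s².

ΔE/E₁ = 0.514 (51.4%)

Fr₁ = V₁/√(g·y₁) = 5.66/√(9.81×0.117) = 5.28.
By Bélanger, y₂/y₁ = ½[√(1 + 8Fr₁²) − 1] = ½[√224.3 − 1] = 6.99.
y₂ = 6.99 × 0.117 = 0.818 m.
E₁ = y₁ + V₁²/2g = 1.75 m. ΔE = (y₂ − y₁)³/(4y₁y₂) = 0.899 m. ΔE/E₁ = 0.899/1.75 = 0.514.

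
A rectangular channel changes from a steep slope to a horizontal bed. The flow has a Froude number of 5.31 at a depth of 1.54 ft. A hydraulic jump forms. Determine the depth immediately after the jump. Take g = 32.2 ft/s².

Fr₁ = 5.31 (given).
By Bélanger, y₂/y₁ = ½[√(1 + 8Fr₁²) − 1] = ½[√226.6 − 1] = 7.03.
y₂ = 7.03 × 1.54 = 10.8 ft.

y₂ = 10.8 ft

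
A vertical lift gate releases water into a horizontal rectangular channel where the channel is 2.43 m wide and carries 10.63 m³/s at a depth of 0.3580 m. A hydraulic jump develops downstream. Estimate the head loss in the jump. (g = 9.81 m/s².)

ΔE = 4.741 m

q = Q/b = 10.63/2.43 = 4.374 m²/s; V₁ = q/y₁ = 12.22 m/s. Fr₁ = V₁/√(g·y₁) = 6.520.
Sequent-depth ratio: y₂/y₁ = ½[√(1 + 8Fr₁²) − 1] = ½[√341.12 − 1] = 8.735.
y₂ = 8.735 × 0.3580 = 3.127 m.
Head loss: ΔE = (y₂ − y₁)³/(4y₁y₂) = (3.127 − 0.3580)³/(4×0.3580×3.127) = 21.23/4.478 = 4.741 m.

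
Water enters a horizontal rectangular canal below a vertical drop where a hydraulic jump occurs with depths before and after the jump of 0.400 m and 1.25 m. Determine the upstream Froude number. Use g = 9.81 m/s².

Fr₁ = 2.54

For a rectangular channel the momentum equation gives q² = ½·g·y₁·y₂·(y₁ + y₂) = ½×9.81×0.400×1.25×1.65 = 4.05.
q = √4.05 = 2.01 m²/s.
V₁ = q/y₁ = 5.03 m/s; Fr₁ = V₁/√(g·y₁) = 2.54.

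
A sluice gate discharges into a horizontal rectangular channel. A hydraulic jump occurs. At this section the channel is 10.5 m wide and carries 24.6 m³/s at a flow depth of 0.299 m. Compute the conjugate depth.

q = Q/b = 24.6/10.5 = 2.34 m²/s; V₁ = q/y₁ = 7.84 m/s. Fr₁ = V₁/√(g·y₁) = 4.58.
By Bélanger, y₂/y₁ = ½[√(1 + 8Fr₁²) − 1] = ½[√168.5 − 1] = 5.99.
y₂ = 5.99 × 0.299 = 1.79 m.

y₂ = 1.79 m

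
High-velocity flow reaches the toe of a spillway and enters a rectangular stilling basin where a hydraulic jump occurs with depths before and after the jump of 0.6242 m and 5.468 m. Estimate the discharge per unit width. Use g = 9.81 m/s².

For a rectangular channel the momentum equation gives q² = ½·g·y₁·y₂·(y₁ + y₂) = ½×9.81×0.6242×5.468×6.092 = 102.0.
q = √102.0 = 10.10 m²/s.

q = 10.10 m²/s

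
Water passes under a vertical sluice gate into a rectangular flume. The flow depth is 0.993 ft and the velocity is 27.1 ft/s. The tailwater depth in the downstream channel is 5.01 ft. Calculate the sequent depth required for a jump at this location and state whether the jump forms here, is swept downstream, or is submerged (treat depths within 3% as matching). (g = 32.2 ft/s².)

Fr₁ = V₁/√(g·y₁) = 27.1/√(32.2×0.993) = 4.79.
Bélanger equation: y₂/y₁ = ½[√(1 + 8Fr₁²) − 1] = ½[√184.7 − 1] = 6.30.
y₂ = 6.30 × 0.993 = 6.25 ft.
Tailwater y_tw = 5.01 ft: y_tw < y₂, so the jump is swept downstream.

y₂ = 6.25 ft; the jump is swept downstream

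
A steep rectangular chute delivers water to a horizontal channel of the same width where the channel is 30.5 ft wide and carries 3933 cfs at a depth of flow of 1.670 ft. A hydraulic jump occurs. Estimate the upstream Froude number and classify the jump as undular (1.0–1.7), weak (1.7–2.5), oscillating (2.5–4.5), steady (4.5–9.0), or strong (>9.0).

q = Q/b = 3933/30.5 = 129.0 ft²/s; V₁ = q/y₁ = 77.22 ft/s. Fr₁ = V₁/√(g·y₁) = 10.53.
Fr₁ = 10.53 lies in the strong range.

Fr₁ = 10.53; strong jump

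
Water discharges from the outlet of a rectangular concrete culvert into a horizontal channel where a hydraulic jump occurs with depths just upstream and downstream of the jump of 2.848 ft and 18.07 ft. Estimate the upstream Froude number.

Fr₁ = 4.827

For a rectangular channel the momentum equation gives q² = ½·g·y₁·y₂·(y₁ + y₂) = ½×32.2×2.848×18.07×20.92 = 17332.
q = √17332 = 131.7 ft²/s.
V₁ = q/y₁ = 46.23 ft/s; Fr₁ = V₁/√(g·y₁) = 4.827.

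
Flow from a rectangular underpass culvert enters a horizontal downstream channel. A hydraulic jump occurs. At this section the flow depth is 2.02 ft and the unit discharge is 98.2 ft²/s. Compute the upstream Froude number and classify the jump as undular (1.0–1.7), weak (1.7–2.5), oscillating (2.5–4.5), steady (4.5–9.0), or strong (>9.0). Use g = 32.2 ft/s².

V₁ = q/y₁ = 98.2/2.02 = 48.6 ft/s. Fr₁ = V₁/√(g·y₁) = 48.6/√(32.2×2.02) = 6.03.
Fr₁ = 6.03 lies in the steady range.

Fr₁ = 6.03; steady jump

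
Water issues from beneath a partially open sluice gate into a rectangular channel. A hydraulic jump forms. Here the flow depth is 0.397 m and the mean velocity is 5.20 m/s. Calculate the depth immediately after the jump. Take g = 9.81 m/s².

y₂ = 1.29 m

Fr₁ = V₁/√(g·y₁) = 5.20/√(9.81×0.397) = 2.63.
From the momentum equation for a rectangular channel, y₂/y₁ = ½[√(1 + 8Fr₁²) − 1] = ½[√56.54 − 1] = 3.26.
y₂ = 3.26 × 0.397 = 1.29 m.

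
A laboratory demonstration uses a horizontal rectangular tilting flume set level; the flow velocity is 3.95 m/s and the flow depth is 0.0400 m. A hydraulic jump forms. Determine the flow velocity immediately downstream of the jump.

V₂ = 0.468 m/s

Fr₁ = V₁/√(g·y₁) = 3.95/√(9.81×0.0400) = 6.31.
From the momentum equation for a rectangular channel, y₂/y₁ = ½[√(1 + 8Fr₁²) − 1] = ½[√319.1 − 1] = 8.43.
y₂ = 8.43 × 0.0400 = 0.337 m.
q = V₁·y₁ = 3.95 × 0.0400 = 0.158 m²/s.
V₂ = q/y₂ = 0.158/0.337 = 0.468 m/s.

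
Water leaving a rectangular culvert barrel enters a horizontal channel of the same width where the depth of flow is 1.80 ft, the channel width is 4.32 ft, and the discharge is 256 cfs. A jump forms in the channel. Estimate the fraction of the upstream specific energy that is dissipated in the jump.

q = Q/b = 256/4.32 = 59.3 ft²/s; V₁ = q/y₁ = 32.9 ft/s. Fr₁ = V₁/√(g·y₁) = 4.32.
From the momentum equation for a rectangular channel, y₂/y₁ = ½[√(1 + 8Fr₁²) − 1] = ½[√150.6 − 1] = 5.64.
y₂ = 5.64 × 1.80 = 10.1 ft.
E₁ = y₁ + V₁²/2g = 18.6 ft. ΔE = (y₂ − y₁)³/(4y₁y₂) = 7.96 ft. ΔE/E₁ = 7.96/18.6 = 0.427.

ΔE/E₁ = 0.427 (42.7%)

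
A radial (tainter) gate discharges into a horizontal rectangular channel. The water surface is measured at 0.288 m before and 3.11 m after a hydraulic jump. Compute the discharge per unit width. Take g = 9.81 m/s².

q = 3.86 m²/s

For a rectangular channel the momentum equation gives q² = ½·g·y₁·y₂·(y₁ + y₂) = ½×9.81×0.288×3.11×3.40 = 14.9.
q = √14.9 = 3.86 m²/s.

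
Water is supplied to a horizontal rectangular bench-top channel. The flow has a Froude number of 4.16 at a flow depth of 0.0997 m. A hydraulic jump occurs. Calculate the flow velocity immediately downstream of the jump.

Fr₁ = 4.16 (given).
Conjugate-depth relation: y₂/y₁ = ½[√(1 + 8Fr₁²) − 1] = ½[√139.4 − 1] = 5.40.
y₂ = 5.40 × 0.0997 = 0.539 m.
V₁ = Fr₁·√(g·y₁) = 4.16×√(9.81×0.0997) = 4.11 m/s; q = V₁·y₁ = 0.410 m²/s.
V₂ = q/y₂ = 0.410/0.539 = 0.761 m/s.

V₂ = 0.761 m/s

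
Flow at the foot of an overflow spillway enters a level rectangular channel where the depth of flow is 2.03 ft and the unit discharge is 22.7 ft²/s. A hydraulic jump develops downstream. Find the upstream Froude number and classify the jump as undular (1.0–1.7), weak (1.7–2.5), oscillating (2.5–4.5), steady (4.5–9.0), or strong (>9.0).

V₁ = q/y₁ = 22.7/2.03 = 11.2 ft/s. Fr₁ = V₁/√(g·y₁) = 11.2/√(32.2×2.03) = 1.38.
Fr₁ = 1.38 lies in the undular range.

Fr₁ = 1.38; undular jump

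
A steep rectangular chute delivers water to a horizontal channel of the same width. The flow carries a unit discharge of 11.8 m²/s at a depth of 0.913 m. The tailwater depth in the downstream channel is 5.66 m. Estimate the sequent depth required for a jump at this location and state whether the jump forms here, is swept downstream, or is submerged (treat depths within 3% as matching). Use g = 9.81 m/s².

V₁ = q/y₁ = 11.8/0.913 = 12.9 m/s. Fr₁ = V₁/√(g·y₁) = 12.9/√(9.81×0.913) = 4.32.
Conjugate-depth relation: y₂/y₁ = ½[√(1 + 8Fr₁²) − 1] = ½[√150.2 − 1] = 5.63.
y₂ = 5.63 × 0.913 = 5.14 m.
Tailwater y_tw = 5.66 m: y_tw > y₂, so the jump is submerged.

y₂ = 5.14 m; the jump is submerged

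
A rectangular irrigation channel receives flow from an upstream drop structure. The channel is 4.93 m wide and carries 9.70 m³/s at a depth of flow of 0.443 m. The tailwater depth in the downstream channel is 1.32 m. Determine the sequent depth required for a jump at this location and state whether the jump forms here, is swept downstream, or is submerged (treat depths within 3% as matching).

y₂ = 1.13 m; the jump is submerged

q = Q/b = 9.70/4.93 = 1.97 m²/s; V₁ = q/y₁ = 4.44 m/s. Fr₁ = V₁/√(g·y₁) = 2.13.
Bélanger equation: y₂/y₁ = ½[√(1 + 8Fr₁²) − 1] = ½[√37.31 − 1] = 2.55.
y₂ = 2.55 × 0.443 = 1.13 m.
Tailwater y_tw = 1.32 m: y_tw > y₂, so the jump is submerged.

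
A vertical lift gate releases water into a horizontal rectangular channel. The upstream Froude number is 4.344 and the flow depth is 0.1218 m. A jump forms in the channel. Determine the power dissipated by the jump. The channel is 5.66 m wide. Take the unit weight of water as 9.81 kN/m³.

P = 17.51 kW

Fr₁ = 4.344 (given).
By Bélanger, y₂/y₁ = ½[√(1 + 8Fr₁²) − 1] = ½[√151.96 − 1] = 5.664.
y₂ = 5.664 × 0.1218 = 0.6898 m.
V₁ = Fr₁·√(g·y₁) = 4.344×√(9.81×0.1218) = 4.748 m/s; q = V₁·y₁ = 0.5784 m²/s. V₂ = q/y₂ = 0.5784/0.6898 = 0.8384 m/s. E₁ = y₁ + V₁²/2g = 1.271 m; E₂ = y₂ + V₂²/2g = 0.7257 m. ΔE = E₁ − E₂ = 0.5453 m.
Q = q·b = 0.5784 × 5.66 = 3.273 m³/s. P = γ·Q·ΔE = 9.81 × 3.273 × 0.5453 = 17.51 kW.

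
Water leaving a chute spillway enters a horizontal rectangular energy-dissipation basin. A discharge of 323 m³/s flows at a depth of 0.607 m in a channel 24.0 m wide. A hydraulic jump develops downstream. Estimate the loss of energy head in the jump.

ΔE = 18.0 m

q = Q/b = 323/24.0 = 13.5 m²/s; V₁ = q/y₁ = 22.2 m/s. Fr₁ = V₁/√(g·y₁) = 9.09.
By Bélanger, y₂/y₁ = ½[√(1 + 8Fr₁²) − 1] = ½[√661.4 − 1] = 12.4.
y₂ = 12.4 × 0.607 = 7.50 m.
V₂ = q/y₂ = 13.5/7.50 = 1.79 m/s. E₁ = y₁ + V₁²/2g = 25.7 m; E₂ = y₂ + V₂²/2g = 7.67 m. ΔE = E₁ − E₂ = 18.0 m.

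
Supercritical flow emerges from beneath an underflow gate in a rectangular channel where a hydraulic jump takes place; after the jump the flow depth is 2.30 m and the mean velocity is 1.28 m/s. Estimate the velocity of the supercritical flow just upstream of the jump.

Fr₂ = V₂/√(g·y₂) = 1.28/√(9.81×2.30) = 0.269.
The Bélanger relation is symmetric: y₁/y₂ = ½[√(1 + 8Fr₂²) − 1] = ½[√1.581 − 1] = 0.129.
y₁ = 0.129 × 2.30 = 0.296 m.
V₁ = q/y₁ = 2.94/0.296 = 9.95 m/s.

V₁ = 9.95 m/s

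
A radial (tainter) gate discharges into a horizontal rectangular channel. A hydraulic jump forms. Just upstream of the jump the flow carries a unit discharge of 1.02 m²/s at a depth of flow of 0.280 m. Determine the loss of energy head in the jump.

ΔE = 0.118 m

V₁ = q/y₁ = 1.02/0.280 = 3.64 m/s. Fr₁ = V₁/√(g·y₁) = 3.64/√(9.81×0.280) = 2.20.
Sequent-depth ratio: y₂/y₁ = ½[√(1 + 8Fr₁²) − 1] = ½[√39.65 − 1] = 2.65.
y₂ = 2.65 × 0.280 = 0.742 m.
Head loss: ΔE = (y₂ − y₁)³/(4y₁y₂) = (0.742 − 0.280)³/(4×0.280×0.742) = 0.0983/0.831 = 0.118 m.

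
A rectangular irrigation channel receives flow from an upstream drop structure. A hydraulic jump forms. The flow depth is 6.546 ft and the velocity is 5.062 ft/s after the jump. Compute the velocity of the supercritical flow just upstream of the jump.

Fr₂ = V₂/√(g·y₂) = 5.062/√(32.2×6.546) = 0.3487.
Since the conjugate-depth ratio holds either way, y₁/y₂ = ½[√(1 + 8Fr₂²) − 1] = ½[√1.9725 − 1] = 0.2022.
y₁ = 0.2022 × 6.546 = 1.324 ft.
V₁ = q/y₁ = 33.14/1.324 = 25.03 ft/s.

V₁ = 25.03 ft/s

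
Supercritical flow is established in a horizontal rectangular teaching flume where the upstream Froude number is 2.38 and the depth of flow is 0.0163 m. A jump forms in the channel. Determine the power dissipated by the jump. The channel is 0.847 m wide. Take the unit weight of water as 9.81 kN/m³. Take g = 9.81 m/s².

P = 0.00125 kW

Fr₁ = 2.38 (given).
By Bélanger, y₂/y₁ = ½[√(1 + 8Fr₁²) − 1] = ½[√46.32 − 1] = 2.90.
y₂ = 2.90 × 0.0163 = 0.0473 m.
Head loss: ΔE = (y₂ − y₁)³/(4y₁y₂) = (0.0473 − 0.0163)³/(4×0.0163×0.0473) = 0.0000298/0.00308 = 0.00967 m.
V₁ = Fr₁·√(g·y₁) = 2.38×√(9.81×0.0163) = 0.952 m/s; q = V₁·y₁ = 0.0155 m²/s. Q = q·b = 0.0155 × 0.847 = 0.0131 m³/s. P = γ·Q·ΔE = 9.81 × 0.0131 × 0.00967 = 0.00125 kW.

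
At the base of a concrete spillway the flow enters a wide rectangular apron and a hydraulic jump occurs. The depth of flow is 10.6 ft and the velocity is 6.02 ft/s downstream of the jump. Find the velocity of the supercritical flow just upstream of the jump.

V₁ = 33.5 ft/s

Fr₂ = V₂/√(g·y₂) = 6.02/√(32.2×10.6) = 0.326.
Since the conjugate-depth ratio holds either way, y₁/y₂ = ½[√(1 + 8Fr₂²) − 1] = ½[√1.849 − 1] = 0.180.
y₁ = 0.180 × 10.6 = 1.91 ft.
V₁ = q/y₁ = 63.8/1.91 = 33.5 ft/s.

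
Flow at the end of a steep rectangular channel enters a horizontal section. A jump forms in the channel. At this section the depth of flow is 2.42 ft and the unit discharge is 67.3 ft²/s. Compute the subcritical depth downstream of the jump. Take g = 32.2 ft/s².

y₂ = 9.64 ft

V₁ = q/y₁ = 67.3/2.42 = 27.8 ft/s. Fr₁ = V₁/√(g·y₁) = 27.8/√(32.2×2.42) = 3.15.
Conjugate-depth relation: y₂/y₁ = ½[√(1 + 8Fr₁²) − 1] = ½[√80.40 − 1] = 3.98.
y₂ = 3.98 × 2.42 = 9.64 ft.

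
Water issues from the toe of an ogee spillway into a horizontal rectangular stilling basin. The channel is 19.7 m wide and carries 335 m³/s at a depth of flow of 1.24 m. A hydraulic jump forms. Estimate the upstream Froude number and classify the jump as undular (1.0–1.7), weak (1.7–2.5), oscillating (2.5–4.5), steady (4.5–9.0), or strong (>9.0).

q = Q/b = 335/19.7 = 17.0 m²/s; V₁ = q/y₁ = 13.7 m/s. Fr₁ = V₁/√(g·y₁) = 3.93.
Fr₁ = 3.93 lies in the oscillating range.

Fr₁ = 3.93; oscillating jump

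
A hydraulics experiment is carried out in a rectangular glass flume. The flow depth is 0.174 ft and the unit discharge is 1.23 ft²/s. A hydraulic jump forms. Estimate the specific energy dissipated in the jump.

ΔE = 0.242 ft

V₁ = q/y₁ = 1.23/0.174 = 7.07 ft/s. Fr₁ = V₁/√(g·y₁) = 7.07/√(32.2×0.174) = 2.99.
By Bélanger, y₂/y₁ = ½[√(1 + 8Fr₁²) − 1] = ½[√72.35 − 1] = 3.75.
y₂ = 3.75 × 0.174 = 0.653 ft.
Head loss: ΔE = (y₂ − y₁)³/(4y₁y₂) = (0.653 − 0.174)³/(4×0.174×0.653) = 0.110/0.454 = 0.242 ft.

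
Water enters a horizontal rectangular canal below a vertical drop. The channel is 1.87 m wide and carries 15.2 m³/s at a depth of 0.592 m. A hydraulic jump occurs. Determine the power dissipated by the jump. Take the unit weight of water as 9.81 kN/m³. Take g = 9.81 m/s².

q = Q/b = 15.2/1.87 = 8.13 m²/s; V₁ = q/y₁ = 13.7 m/s. Fr₁ = V₁/√(g·y₁) = 5.70.
By Bélanger, y₂/y₁ = ½[√(1 + 8Fr₁²) − 1] = ½[√260.7 − 1] = 7.57.
y₂ = 7.57 × 0.592 = 4.48 m.
Head loss: ΔE = (y₂ − y₁)³/(4y₁y₂) = (4.48 − 0.592)³/(4×0.592×4.48) = 58.9/10.6 = 5.55 m.
P = γ·Q·ΔE = 9.81 × 15.2 × 5.55 = 828 kW.

P = 828 kW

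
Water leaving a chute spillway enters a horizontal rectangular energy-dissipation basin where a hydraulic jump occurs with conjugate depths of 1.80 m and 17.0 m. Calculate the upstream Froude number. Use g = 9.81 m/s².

Fr₁ = 7.02

For a rectangular channel the momentum equation gives q² = ½·g·y₁·y₂·(y₁ + y₂) = ½×9.81×1.80×17.0×18.8 = 2822.
q = √2822 = 53.1 m²/s.
V₁ = q/y₁ = 29.5 m/s; Fr₁ = V₁/√(g·y₁) = 7.02.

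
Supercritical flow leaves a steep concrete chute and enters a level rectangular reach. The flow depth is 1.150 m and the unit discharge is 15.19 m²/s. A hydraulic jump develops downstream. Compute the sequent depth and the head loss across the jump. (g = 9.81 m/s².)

V₁ = q/y₁ = 15.19/1.150 = 13.21 m/s. Fr₁ = V₁/√(g·y₁) = 13.21/√(9.81×1.150) = 3.933.
Bélanger equation: y₂/y₁ = ½[√(1 + 8Fr₁²) − 1] = ½[√124.72 − 1] = 5.084.
y₂ = 5.084 × 1.150 = 5.847 m.
Head loss: ΔE = (y₂ − y₁)³/(4y₁y₂) = (5.847 − 1.150)³/(4×1.150×5.847) = 103.6/26.89 = 3.852 m.

y₂ = 5.847 m; ΔE = 3.852 m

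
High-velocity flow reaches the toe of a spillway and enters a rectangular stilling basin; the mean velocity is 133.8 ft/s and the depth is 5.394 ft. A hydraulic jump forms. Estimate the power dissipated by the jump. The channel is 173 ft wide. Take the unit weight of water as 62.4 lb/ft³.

Fr₁ = V₁/√(g·y₁) = 133.8/√(32.2×5.394) = 10.15.
Sequent-depth ratio: y₂/y₁ = ½[√(1 + 8Fr₁²) − 1] = ½[√825.58 − 1] = 13.87.
y₂ = 13.87 × 5.394 = 74.80 ft.
Head loss: ΔE = (y₂ − y₁)³/(4y₁y₂) = (74.80 − 5.394)³/(4×5.394×74.80) = 334283/1614 = 207.1 ft.
q = V₁·y₁ = 133.8 × 5.394 = 721.7 ft²/s. Q = q·b = 721.7 × 173 = 124857 cfs. P = γ·Q·ΔE/550 = 62.4 × 124857 × 207.1 / 550 = 2934271 hp.

P = 2934271 hp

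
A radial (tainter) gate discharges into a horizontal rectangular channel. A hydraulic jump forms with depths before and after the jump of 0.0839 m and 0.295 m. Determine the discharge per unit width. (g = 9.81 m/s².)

For a rectangular channel the momentum equation gives q² = ½·g·y₁·y₂·(y₁ + y₂) = ½×9.81×0.0839×0.295×0.379 = 0.0460.
q = √0.0460 = 0.214 m²/s.

q = 0.214 m²/s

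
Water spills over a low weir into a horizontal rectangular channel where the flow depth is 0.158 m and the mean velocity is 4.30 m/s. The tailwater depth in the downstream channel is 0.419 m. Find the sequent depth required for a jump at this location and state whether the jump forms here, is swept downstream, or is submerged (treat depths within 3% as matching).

y₂ = 0.697 m; the jump is swept downstream

Fr₁ = V₁/√(g·y₁) = 4.30/√(9.81×0.158) = 3.45.
Conjugate-depth relation: y₂/y₁ = ½[√(1 + 8Fr₁²) − 1] = ½[√96.43 − 1] = 4.41.
y₂ = 4.41 × 0.158 = 0.697 m.
Tailwater y_tw = 0.419 m: y_tw < y₂, so the jump is swept downstream.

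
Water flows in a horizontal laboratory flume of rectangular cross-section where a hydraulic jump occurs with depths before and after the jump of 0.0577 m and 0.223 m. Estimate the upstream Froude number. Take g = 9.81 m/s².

For a rectangular channel the momentum equation gives q² = ½·g·y₁·y₂·(y₁ + y₂) = ½×9.81×0.0577×0.223×0.281 = 0.0177.
q = √0.0177 = 0.133 m²/s.
V₁ = q/y₁ = 2.31 m/s; Fr₁ = V₁/√(g·y₁) = 3.07.

Fr₁ = 3.07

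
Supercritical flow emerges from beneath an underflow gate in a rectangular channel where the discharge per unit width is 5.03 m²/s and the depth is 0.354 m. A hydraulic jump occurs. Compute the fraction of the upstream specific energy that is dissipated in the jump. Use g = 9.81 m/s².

V₁ = q/y₁ = 5.03/0.354 = 14.2 m/s. Fr₁ = V₁/√(g·y₁) = 14.2/√(9.81×0.354) = 7.62.
Conjugate-depth relation: y₂/y₁ = ½[√(1 + 8Fr₁²) − 1] = ½[√466.1 − 1] = 10.3.
y₂ = 10.3 × 0.354 = 3.64 m.
E₁ = y₁ + V₁²/2g = 10.6 m. ΔE = (y₂ − y₁)³/(4y₁y₂) = 6.90 m. ΔE/E₁ = 6.90/10.6 = 0.649.

ΔE/E₁ = 0.649 (64.9%)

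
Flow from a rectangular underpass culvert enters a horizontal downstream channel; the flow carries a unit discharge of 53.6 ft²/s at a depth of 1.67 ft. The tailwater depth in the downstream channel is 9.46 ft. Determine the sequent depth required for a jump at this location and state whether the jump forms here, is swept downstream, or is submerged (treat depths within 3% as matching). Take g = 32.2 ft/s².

y₂ = 9.54 ft; the jump forms here

V₁ = q/y₁ = 53.6/1.67 = 32.1 ft/s. Fr₁ = V₁/√(g·y₁) = 32.1/√(32.2×1.67) = 4.38.
Conjugate-depth relation: y₂/y₁ = ½[√(1 + 8Fr₁²) − 1] = ½[√154.3 − 1] = 5.71.
y₂ = 5.71 × 1.67 = 9.54 ft.
Tailwater y_tw = 9.46 ft: y_tw ≈ y₂, so the jump forms here.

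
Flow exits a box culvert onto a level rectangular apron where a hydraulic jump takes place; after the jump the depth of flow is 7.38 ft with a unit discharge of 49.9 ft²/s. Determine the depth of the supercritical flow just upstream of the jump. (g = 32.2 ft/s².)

V₂ = q/y₂ = 49.9/7.38 = 6.76 ft/s; Fr₂ = V₂/√(g·y₂) = 0.439.
The Bélanger relation is symmetric: y₁/y₂ = ½[√(1 + 8Fr₂²) − 1] = ½[√2.539 − 1] = 0.297.
y₁ = 0.297 × 7.38 = 2.19 ft.

y₁ = 2.19 ft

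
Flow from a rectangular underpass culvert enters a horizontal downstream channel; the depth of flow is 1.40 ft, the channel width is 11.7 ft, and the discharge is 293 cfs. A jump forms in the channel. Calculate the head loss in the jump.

q = Q/b = 293/11.7 = 25.0 ft²/s; V₁ = q/y₁ = 17.9 ft/s. Fr₁ = V₁/√(g·y₁) = 2.66.
By Bélanger, y₂/y₁ = ½[√(1 + 8Fr₁²) − 1] = ½[√57.78 − 1] = 3.30.
y₂ = 3.30 × 1.40 = 4.62 ft.
Head loss: ΔE = (y₂ − y₁)³/(4y₁y₂) = (4.62 − 1.40)³/(4×1.40×4.62) = 33.4/25.9 = 1.29 ft.

ΔE = 1.29 ft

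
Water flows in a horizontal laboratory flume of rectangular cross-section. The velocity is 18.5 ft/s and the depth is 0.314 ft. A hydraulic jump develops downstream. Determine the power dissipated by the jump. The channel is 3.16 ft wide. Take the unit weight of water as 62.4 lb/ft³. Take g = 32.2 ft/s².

Fr₁ = V₁/√(g·y₁) = 18.5/√(32.2×0.314) = 5.82.
Bélanger equation: y₂/y₁ = ½[√(1 + 8Fr₁²) − 1] = ½[√271.8 − 1] = 7.74.
y₂ = 7.74 × 0.314 = 2.43 ft.
Head loss: ΔE = (y₂ − y₁)³/(4y₁y₂) = (2.43 − 0.314)³/(4×0.314×2.43) = 9.49/3.05 = 3.11 ft.
q = V₁·y₁ = 18.5 × 0.314 = 5.81 ft²/s. Q = q·b = 5.81 × 3.16 = 18.4 cfs. P = γ·Q·ΔE/550 = 62.4 × 18.4 × 3.11 / 550 = 6.47 hp.

P = 6.47 hp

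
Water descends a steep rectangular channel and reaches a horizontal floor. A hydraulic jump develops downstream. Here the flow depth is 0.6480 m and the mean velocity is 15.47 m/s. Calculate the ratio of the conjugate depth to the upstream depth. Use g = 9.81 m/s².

y₂/y₁ = 8.192

Fr₁ = V₁/√(g·y₁) = 15.47/√(9.81×0.6480) = 6.136.
Conjugate-depth relation: y₂/y₁ = ½[√(1 + 8Fr₁²) − 1] = ½[√302.18 − 1] = 8.192.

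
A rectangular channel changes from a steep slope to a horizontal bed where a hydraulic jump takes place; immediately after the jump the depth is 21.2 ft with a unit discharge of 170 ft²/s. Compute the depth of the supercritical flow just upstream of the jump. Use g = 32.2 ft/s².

V₂ = q/y₂ = 170/21.2 = 8.02 ft/s; Fr₂ = V₂/√(g·y₂) = 0.307.
Since the conjugate-depth ratio holds either way, y₁/y₂ = ½[√(1 + 8Fr₂²) − 1] = ½[√1.754 − 1] = 0.162.
y₁ = 0.162 × 21.2 = 3.44 ft.

y₁ = 3.44 ft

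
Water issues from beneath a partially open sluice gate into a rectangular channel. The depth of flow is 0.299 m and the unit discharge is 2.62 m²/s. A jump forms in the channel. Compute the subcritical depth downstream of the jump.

V₁ = q/y₁ = 2.62/0.299 = 8.76 m/s. Fr₁ = V₁/√(g·y₁) = 8.76/√(9.81×0.299) = 5.12.
By Bélanger, y₂/y₁ = ½[√(1 + 8Fr₁²) − 1] = ½[√210.4 − 1] = 6.75.
y₂ = 6.75 × 0.299 = 2.02 m.

y₂ = 2.02 m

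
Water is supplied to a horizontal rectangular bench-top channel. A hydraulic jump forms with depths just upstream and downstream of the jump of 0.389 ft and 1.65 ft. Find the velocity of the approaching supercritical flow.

For a rectangular channel the momentum equation gives q² = ½·g·y₁·y₂·(y₁ + y₂) = ½×32.2×0.389×1.65×2.04 = 21.1.
q = √21.1 = 4.59 ft²/s.
V₁ = q/y₁ = 4.59/0.389 = 11.8 ft/s.

V₁ = 11.8 ft/s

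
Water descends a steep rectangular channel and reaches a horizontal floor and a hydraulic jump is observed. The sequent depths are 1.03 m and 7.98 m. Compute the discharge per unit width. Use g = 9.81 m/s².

q = 19.1 m²/s

For a rectangular channel the momentum equation gives q² = ½·g·y₁·y₂·(y₁ + y₂) = ½×9.81×1.03×7.98×9.01 = 363.
q = √363 = 19.1 m²/s.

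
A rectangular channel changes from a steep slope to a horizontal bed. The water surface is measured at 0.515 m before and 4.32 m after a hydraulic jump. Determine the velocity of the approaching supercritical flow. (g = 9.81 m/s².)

V₁ = 14.1 m/s

For a rectangular channel the momentum equation gives q² = ½·g·y₁·y₂·(y₁ + y₂) = ½×9.81×0.515×4.32×4.83 = 52.8.
q = √52.8 = 7.26 m²/s.
V₁ = q/y₁ = 7.26/0.515 = 14.1 m/s.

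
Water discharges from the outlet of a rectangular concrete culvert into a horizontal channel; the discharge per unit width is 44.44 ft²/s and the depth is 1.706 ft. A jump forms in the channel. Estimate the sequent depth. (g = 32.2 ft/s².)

y₂ = 7.669 ft

V₁ = q/y₁ = 44.44/1.706 = 26.05 ft/s. Fr₁ = V₁/√(g·y₁) = 26.05/√(32.2×1.706) = 3.515.
Conjugate-depth relation: y₂/y₁ = ½[√(1 + 8Fr₁²) − 1] = ½[√99.820 − 1] = 4.495.
y₂ = 4.495 × 1.706 = 7.669 ft.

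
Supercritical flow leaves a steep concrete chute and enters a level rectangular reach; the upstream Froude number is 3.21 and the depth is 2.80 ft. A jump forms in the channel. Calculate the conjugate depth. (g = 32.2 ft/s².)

Fr₁ = 3.21 (given).
By Bélanger, y₂/y₁ = ½[√(1 + 8Fr₁²) − 1] = ½[√83.43 − 1] = 4.07.
y₂ = 4.07 × 2.80 = 11.4 ft.

y₂ = 11.4 ft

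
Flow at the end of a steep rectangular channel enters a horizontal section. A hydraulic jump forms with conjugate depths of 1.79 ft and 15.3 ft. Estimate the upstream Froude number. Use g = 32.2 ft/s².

Fr₁ = 6.39

For a rectangular channel the momentum equation gives q² = ½·g·y₁·y₂·(y₁ + y₂) = ½×32.2×1.79×15.3×17.1 = 7536.
q = √7536 = 86.8 ft²/s.
V₁ = q/y₁ = 48.5 ft/s; Fr₁ = V₁/√(g·y₁) = 6.39.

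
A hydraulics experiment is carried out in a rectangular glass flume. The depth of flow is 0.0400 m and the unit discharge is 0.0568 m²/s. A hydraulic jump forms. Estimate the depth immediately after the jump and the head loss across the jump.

y₂ = 0.110 m; ΔE = 0.0193 m

V₁ = q/y₁ = 0.0568/0.0400 = 1.42 m/s. Fr₁ = V₁/√(g·y₁) = 1.42/√(9.81×0.0400) = 2.27.
Bélanger equation: y₂/y₁ = ½[√(1 + 8Fr₁²) − 1] = ½[√42.11 − 1] = 2.74.
y₂ = 2.74 × 0.0400 = 0.110 m.
V₂ = q/y₂ = 0.0568/0.110 = 0.517 m/s. E₁ = y₁ + V₁²/2g = 0.143 m; E₂ = y₂ + V₂²/2g = 0.123 m. ΔE = E₁ − E₂ = 0.0193 m.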